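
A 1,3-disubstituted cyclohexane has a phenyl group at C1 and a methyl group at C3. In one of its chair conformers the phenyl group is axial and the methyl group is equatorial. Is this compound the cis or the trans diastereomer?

C1 and C3 have the same parity, so their axial bonds point in the same direction.
With same-parity carbons, two substituents on the same face are both axial or both equatorial; opposite faces give one of each.
Here the groups are axial/equatorial → opposite face → trans.

trans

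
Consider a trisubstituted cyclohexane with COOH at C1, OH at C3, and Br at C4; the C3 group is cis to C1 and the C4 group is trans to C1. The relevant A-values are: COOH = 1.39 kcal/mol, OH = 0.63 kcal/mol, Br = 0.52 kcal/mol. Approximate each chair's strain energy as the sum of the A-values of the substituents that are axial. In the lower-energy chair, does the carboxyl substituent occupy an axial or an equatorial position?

Chair I (carboxyl axial, hydroxyl axial, bromo axial): E = 2.54 kcal/mol.
Chair II (carboxyl equatorial, hydroxyl equatorial, bromo equatorial): E = 0.00 kcal/mol.
Chair II is the more stable (lower-energy) conformer, and in that chair the carboxyl group is equatorial.

equatorial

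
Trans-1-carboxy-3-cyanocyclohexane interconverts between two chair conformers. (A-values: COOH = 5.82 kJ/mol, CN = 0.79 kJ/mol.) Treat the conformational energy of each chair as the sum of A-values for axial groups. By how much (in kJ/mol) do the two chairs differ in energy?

C1 and C3 have the same parity, so for the trans isomer the two substituents are one axial and one equatorial in each chair.
Chair I (carboxyl axial, cyano equatorial): E = 5.82 kJ/mol.
Chair II (carboxyl equatorial, cyano axial): E = 0.79 kJ/mol.
ΔE = 5.82 − 0.79 = 5.03 kJ/mol; chair II is more stable.

5.03 kJ/mol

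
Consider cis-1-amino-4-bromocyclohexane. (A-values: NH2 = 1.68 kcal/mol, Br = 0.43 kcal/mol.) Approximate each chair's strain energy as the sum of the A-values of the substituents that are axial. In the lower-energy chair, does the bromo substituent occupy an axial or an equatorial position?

axial

C1 and C4 have opposite parity, so for the cis isomer the two substituents are one axial and one equatorial in each chair.
Chair I (amino axial, bromo equatorial): E = 1.68 kcal/mol.
Chair II (amino equatorial, bromo axial): E = 0.43 kcal/mol.
Chair II is the more stable (lower-energy) conformer, and in that chair the bromo group is axial.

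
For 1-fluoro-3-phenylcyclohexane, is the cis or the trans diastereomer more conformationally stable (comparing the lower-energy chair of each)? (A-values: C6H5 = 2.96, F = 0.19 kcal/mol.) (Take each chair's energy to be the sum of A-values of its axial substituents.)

cis

At 1,3 positions (parity same): cis → (e,e or a,a); trans → (a,e or e,a).
Best chair for cis: E = 0.00 kcal/mol; best chair for trans: E = 0.19 kcal/mol.
The cis isomer is lower by 0.19 kcal/mol.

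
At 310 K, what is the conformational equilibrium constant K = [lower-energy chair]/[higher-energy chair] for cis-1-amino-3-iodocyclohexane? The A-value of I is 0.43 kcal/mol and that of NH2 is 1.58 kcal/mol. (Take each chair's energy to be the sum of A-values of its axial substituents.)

C1 and C3 have the same parity, so for the cis isomer the two substituents are e,e in one chair and a,a in the other.
Chair I (iodo axial, amino axial): E = 2.01 kcal/mol; chair II (iodo equatorial, amino equatorial): E = 0.00 kcal/mol.
ΔG = 2.01 kcal/mol between the two chairs.
K = exp(ΔG/RT) with R = 1.987×10⁻³ kcal mol⁻¹ K⁻¹ and T = 310 K gives K ≈ 26.1.

K ≈ 26.1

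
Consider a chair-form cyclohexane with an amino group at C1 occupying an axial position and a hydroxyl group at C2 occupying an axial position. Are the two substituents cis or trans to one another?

trans

C1 and C2 have opposite parity, so their axial bonds point in opposite directions.
With opposite-parity carbons, two substituents on the same face are one axial and one equatorial; opposite faces give both axial or both equatorial.
Here the groups are axial/axial → opposite face → trans.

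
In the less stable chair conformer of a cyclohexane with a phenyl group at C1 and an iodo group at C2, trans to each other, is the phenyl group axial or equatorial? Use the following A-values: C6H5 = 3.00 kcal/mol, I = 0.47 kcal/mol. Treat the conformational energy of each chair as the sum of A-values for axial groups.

C1 and C2 have opposite parity, so for the trans isomer the two substituents are e,e in one chair and a,a in the other.
Chair I (phenyl axial, iodo axial): E = 3.47 kcal/mol.
Chair II (phenyl equatorial, iodo equatorial): E = 0.00 kcal/mol.
Chair I is the less stable (higher-energy) conformer, and in that chair the phenyl group is axial.

axial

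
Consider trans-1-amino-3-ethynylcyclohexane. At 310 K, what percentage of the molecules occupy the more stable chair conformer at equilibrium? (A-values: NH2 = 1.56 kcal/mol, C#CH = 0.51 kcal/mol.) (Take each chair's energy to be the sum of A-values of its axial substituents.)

C1 and C3 have the same parity, so for the trans isomer the two substituents are one axial and one equatorial in each chair.
Chair I (amino axial, ethynyl equatorial): E = 1.56 kcal/mol; chair II (amino equatorial, ethynyl axial): E = 0.51 kcal/mol.
ΔG = 1.05 kcal/mol between the two chairs.
K = exp(ΔG/RT) with R = 1.987×10⁻³ kcal mol⁻¹ K⁻¹ and T = 310 K gives K ≈ 5.5.
Fraction in the lower-energy chair = K/(K+1) = 84.6%.

84.6%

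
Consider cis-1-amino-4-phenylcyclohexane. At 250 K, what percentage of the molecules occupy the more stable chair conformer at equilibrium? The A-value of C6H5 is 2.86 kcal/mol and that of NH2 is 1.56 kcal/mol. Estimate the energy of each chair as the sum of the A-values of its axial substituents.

93.2%

C1 and C4 have opposite parity, so for the cis isomer the two substituents are one axial and one equatorial in each chair.
Chair I (phenyl axial, amino equatorial): E = 2.86 kcal/mol; chair II (phenyl equatorial, amino axial): E = 1.56 kcal/mol.
ΔG = 1.30 kcal/mol between the two chairs.
K = exp(ΔG/RT) with R = 1.987×10⁻³ kcal mol⁻¹ K⁻¹ and T = 250 K gives K ≈ 13.7.
Fraction in the lower-energy chair = K/(K+1) = 93.2%.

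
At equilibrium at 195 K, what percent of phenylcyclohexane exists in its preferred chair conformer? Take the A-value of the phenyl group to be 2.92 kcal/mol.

99.9%

One chair has the phenyl group axial (E = 2.92 kcal/mol) and the other has it equatorial (E = 0).
ΔG = 2.92 kcal/mol between the two chairs.
K = exp(ΔG/RT) with R = 1.987×10⁻³ kcal mol⁻¹ K⁻¹ and T = 195 K gives K ≈ 1.87e+03.
Fraction in the lower-energy chair = K/(K+1) = 99.9%.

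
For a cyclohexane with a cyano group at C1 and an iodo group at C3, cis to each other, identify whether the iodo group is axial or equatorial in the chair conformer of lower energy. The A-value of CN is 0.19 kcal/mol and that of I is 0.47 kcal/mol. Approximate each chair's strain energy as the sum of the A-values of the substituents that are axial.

equatorial

C1 and C3 have the same parity, so for the cis isomer the two substituents are e,e in one chair and a,a in the other.
Chair I (cyano axial, iodo axial): E = 0.66 kcal/mol.
Chair II (cyano equatorial, iodo equatorial): E = 0.00 kcal/mol.
Chair II is the more stable (lower-energy) conformer, and in that chair the iodo group is equatorial.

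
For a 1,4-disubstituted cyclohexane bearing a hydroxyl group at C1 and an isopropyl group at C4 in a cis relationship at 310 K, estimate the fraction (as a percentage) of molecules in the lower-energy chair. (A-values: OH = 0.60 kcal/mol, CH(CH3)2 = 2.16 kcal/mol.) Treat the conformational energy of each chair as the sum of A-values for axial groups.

C1 and C4 have opposite parity, so for the cis isomer the two substituents are one axial and one equatorial in each chair.
Chair I (hydroxyl axial, isopropyl equatorial): E = 0.60 kcal/mol; chair II (hydroxyl equatorial, isopropyl axial): E = 2.16 kcal/mol.
ΔG = 1.56 kcal/mol between the two chairs.
K = exp(ΔG/RT) with R = 1.987×10⁻³ kcal mol⁻¹ K⁻¹ and T = 310 K gives K ≈ 12.6.
Fraction in the lower-energy chair = K/(K+1) = 92.6%.

92.6%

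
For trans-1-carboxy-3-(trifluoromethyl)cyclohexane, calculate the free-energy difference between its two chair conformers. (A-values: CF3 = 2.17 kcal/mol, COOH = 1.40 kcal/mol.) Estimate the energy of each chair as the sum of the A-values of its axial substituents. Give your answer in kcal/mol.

0.77 kcal/mol

C1 and C3 have the same parity, so for the trans isomer the two substituents are one axial and one equatorial in each chair.
Chair I (trifluoromethyl axial, carboxyl equatorial): E = 2.17 kcal/mol.
Chair II (trifluoromethyl equatorial, carboxyl axial): E = 1.40 kcal/mol.
ΔE = 2.17 − 1.40 = 0.77 kcal/mol; chair II is more stable.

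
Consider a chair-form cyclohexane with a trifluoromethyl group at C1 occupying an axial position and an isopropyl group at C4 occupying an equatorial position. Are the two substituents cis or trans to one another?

cis

C1 and C4 have opposite parity, so their axial bonds point in opposite directions.
With opposite-parity carbons, two substituents on the same face are one axial and one equatorial; opposite faces give both axial or both equatorial.
Here the groups are axial/equatorial → same face → cis.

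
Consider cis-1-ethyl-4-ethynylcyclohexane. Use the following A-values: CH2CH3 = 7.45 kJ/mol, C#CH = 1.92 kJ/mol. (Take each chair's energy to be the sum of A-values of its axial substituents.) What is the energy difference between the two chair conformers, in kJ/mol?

C1 and C4 have opposite parity, so for the cis isomer the two substituents are one axial and one equatorial in each chair.
Chair I (ethyl axial, ethynyl equatorial): E = 7.45 kJ/mol.
Chair II (ethyl equatorial, ethynyl axial): E = 1.92 kJ/mol.
ΔE = 7.45 − 1.92 = 5.53 kJ/mol; chair II is more stable.

5.53 kJ/mol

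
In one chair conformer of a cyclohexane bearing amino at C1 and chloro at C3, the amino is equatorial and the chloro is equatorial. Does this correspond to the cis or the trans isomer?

C1 and C3 have the same parity, so their axial bonds point in the same direction.
With same-parity carbons, two substituents on the same face are both axial or both equatorial; opposite faces give one of each.
Here the groups are equatorial/equatorial → same face → cis.

cis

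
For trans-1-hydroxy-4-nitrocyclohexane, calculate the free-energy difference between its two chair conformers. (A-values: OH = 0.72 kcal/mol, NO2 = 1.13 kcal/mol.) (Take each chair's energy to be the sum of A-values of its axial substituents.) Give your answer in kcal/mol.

C1 and C4 have opposite parity, so for the trans isomer the two substituents are e,e in one chair and a,a in the other.
Chair I (hydroxyl axial, nitro axial): E = 1.85 kcal/mol.
Chair II (hydroxyl equatorial, nitro equatorial): E = 0.00 kcal/mol.
ΔE = 1.85 − 0.00 = 1.85 kcal/mol; chair II is more stable.

1.85 kcal/mol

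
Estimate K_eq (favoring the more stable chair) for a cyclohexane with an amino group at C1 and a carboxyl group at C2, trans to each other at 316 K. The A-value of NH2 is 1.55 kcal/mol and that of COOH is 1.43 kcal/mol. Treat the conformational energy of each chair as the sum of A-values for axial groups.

K ≈ 115

C1 and C2 have opposite parity, so for the trans isomer the two substituents are e,e in one chair and a,a in the other.
Chair I (amino axial, carboxyl axial): E = 2.98 kcal/mol; chair II (amino equatorial, carboxyl equatorial): E = 0.00 kcal/mol.
ΔG = 2.98 kcal/mol between the two chairs.
K = exp(ΔG/RT) with R = 1.987×10⁻³ kcal mol⁻¹ K⁻¹ and T = 316 K gives K ≈ 115.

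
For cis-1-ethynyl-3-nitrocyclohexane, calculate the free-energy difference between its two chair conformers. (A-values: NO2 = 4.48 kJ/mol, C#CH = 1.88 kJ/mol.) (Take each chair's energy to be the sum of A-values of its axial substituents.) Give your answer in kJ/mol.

6.36 kJ/mol

C1 and C3 have the same parity, so for the cis isomer the two substituents are e,e in one chair and a,a in the other.
Chair I (nitro axial, ethynyl axial): E = 6.36 kJ/mol.
Chair II (nitro equatorial, ethynyl equatorial): E = 0.00 kJ/mol.
ΔE = 6.36 − 0.00 = 6.36 kJ/mol; chair II is more stable.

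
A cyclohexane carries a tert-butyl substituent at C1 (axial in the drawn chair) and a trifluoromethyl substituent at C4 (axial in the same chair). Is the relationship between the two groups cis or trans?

trans

C1 and C4 have opposite parity, so their axial bonds point in opposite directions.
With opposite-parity carbons, two substituents on the same face are one axial and one equatorial; opposite faces give both axial or both equatorial.
Here the groups are axial/axial → opposite face → trans.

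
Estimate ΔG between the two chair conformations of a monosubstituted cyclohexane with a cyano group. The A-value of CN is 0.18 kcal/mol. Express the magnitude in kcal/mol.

0.18 kcal/mol

A monosubstituted cyclohexane has one chair with the cyano group axial (E = A = 0.18 kcal/mol) and one with it equatorial (E = 0).
ΔE = 0.18 − 0 = 0.18 kcal/mol.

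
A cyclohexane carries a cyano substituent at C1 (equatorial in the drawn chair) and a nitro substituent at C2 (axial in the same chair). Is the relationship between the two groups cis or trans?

C1 and C2 have opposite parity, so their axial bonds point in opposite directions.
With opposite-parity carbons, two substituents on the same face are one axial and one equatorial; opposite faces give both axial or both equatorial.
Here the groups are equatorial/axial → same face → cis.

cis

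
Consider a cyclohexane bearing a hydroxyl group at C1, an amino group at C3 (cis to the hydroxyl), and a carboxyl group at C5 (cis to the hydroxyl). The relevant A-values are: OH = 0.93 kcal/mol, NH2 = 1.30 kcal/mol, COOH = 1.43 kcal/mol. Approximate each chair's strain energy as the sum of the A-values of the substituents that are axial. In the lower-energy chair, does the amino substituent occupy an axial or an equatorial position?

Chair I (hydroxyl axial, amino axial, carboxyl axial): E = 3.66 kcal/mol.
Chair II (hydroxyl equatorial, amino equatorial, carboxyl equatorial): E = 0.00 kcal/mol.
Chair II is the more stable (lower-energy) conformer, and in that chair the amino group is equatorial.

equatorial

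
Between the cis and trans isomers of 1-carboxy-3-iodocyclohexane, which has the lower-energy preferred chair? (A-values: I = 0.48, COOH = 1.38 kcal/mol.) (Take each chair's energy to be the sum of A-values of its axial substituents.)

cis

At 1,3 positions (parity same): cis → (e,e or a,a); trans → (a,e or e,a).
Best chair for cis: E = 0.00 kcal/mol; best chair for trans: E = 0.48 kcal/mol.
The cis isomer is lower by 0.48 kcal/mol.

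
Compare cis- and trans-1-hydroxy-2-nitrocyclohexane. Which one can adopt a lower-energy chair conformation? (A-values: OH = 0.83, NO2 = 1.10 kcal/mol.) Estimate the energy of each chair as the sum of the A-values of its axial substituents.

At 1,2 positions (parity opposite): cis → (a,e or e,a); trans → (e,e or a,a).
Best chair for cis: E = 0.83 kcal/mol; best chair for trans: E = 0.00 kcal/mol.
The trans isomer is lower by 0.83 kcal/mol.

trans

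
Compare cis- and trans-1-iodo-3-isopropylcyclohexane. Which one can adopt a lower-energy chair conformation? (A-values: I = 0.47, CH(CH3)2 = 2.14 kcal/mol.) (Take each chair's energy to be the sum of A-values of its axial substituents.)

At 1,3 positions (parity same): cis → (e,e or a,a); trans → (a,e or e,a).
Best chair for cis: E = 0.00 kcal/mol; best chair for trans: E = 0.47 kcal/mol.
The cis isomer is lower by 0.47 kcal/mol.

cis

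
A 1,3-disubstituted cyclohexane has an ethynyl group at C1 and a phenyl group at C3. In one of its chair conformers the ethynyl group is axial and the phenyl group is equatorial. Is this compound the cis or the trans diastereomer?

trans

C1 and C3 have the same parity, so their axial bonds point in the same direction.
With same-parity carbons, two substituents on the same face are both axial or both equatorial; opposite faces give one of each.
Here the groups are axial/equatorial → opposite face → trans.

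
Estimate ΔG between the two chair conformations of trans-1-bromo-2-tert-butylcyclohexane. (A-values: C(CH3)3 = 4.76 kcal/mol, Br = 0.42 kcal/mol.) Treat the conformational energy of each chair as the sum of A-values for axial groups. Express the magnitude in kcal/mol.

C1 and C2 have opposite parity, so for the trans isomer the two substituents are e,e in one chair and a,a in the other.
Chair I (tert-butyl axial, bromo axial): E = 5.18 kcal/mol.
Chair II (tert-butyl equatorial, bromo equatorial): E = 0.00 kcal/mol.
ΔE = 5.18 − 0.00 = 5.18 kcal/mol; chair II is more stable.

5.18 kcal/mol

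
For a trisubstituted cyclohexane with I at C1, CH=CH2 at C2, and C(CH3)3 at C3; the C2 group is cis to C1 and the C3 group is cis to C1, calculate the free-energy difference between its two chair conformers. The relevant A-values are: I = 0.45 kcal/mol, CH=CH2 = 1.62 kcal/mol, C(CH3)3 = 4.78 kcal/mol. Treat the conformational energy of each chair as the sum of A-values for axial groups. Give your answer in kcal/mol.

Chair I (iodo axial, vinyl equatorial, tert-butyl axial): E = 5.23 kcal/mol.
Chair II (iodo equatorial, vinyl axial, tert-butyl equatorial): E = 1.62 kcal/mol.
ΔE = 5.23 − 1.62 = 3.61 kcal/mol; chair II is more stable.

3.61 kcal/mol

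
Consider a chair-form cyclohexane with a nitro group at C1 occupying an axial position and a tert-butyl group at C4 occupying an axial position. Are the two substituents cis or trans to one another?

C1 and C4 have opposite parity, so their axial bonds point in opposite directions.
With opposite-parity carbons, two substituents on the same face are one axial and one equatorial; opposite faces give both axial or both equatorial.
Here the groups are axial/axial → opposite face → trans.

trans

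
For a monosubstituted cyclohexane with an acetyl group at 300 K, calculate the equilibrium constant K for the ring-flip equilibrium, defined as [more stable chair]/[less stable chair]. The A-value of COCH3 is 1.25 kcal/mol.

K ≈ 8.14

One chair has the acetyl group axial (E = 1.25 kcal/mol) and the other has it equatorial (E = 0).
ΔG = 1.25 kcal/mol between the two chairs.
K = exp(ΔG/RT) with R = 1.987×10⁻³ kcal mol⁻¹ K⁻¹ and T = 300 K gives K ≈ 8.14.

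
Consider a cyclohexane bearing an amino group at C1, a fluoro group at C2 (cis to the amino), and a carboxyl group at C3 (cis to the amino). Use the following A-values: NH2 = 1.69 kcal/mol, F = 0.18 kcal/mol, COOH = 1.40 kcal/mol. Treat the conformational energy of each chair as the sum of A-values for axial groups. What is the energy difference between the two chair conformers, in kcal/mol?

2.91 kcal/mol

Chair I (amino axial, fluoro equatorial, carboxyl axial): E = 3.09 kcal/mol.
Chair II (amino equatorial, fluoro axial, carboxyl equatorial): E = 0.18 kcal/mol.
ΔE = 3.09 − 0.18 = 2.91 kcal/mol; chair II is more stable.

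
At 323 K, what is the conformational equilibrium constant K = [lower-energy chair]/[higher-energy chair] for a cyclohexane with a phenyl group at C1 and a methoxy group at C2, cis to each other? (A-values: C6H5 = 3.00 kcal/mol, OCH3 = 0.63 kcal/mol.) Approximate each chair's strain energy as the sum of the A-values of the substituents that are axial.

K ≈ 40.2

C1 and C2 have opposite parity, so for the cis isomer the two substituents are one axial and one equatorial in each chair.
Chair I (phenyl axial, methoxy equatorial): E = 3.00 kcal/mol; chair II (phenyl equatorial, methoxy axial): E = 0.63 kcal/mol.
ΔG = 2.37 kcal/mol between the two chairs.
K = exp(ΔG/RT) with R = 1.987×10⁻³ kcal mol⁻¹ K⁻¹ and T = 323 K gives K ≈ 40.2.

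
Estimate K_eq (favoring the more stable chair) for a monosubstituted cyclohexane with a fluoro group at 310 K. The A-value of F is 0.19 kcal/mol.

One chair has the fluoro group axial (E = 0.19 kcal/mol) and the other has it equatorial (E = 0).
ΔG = 0.19 kcal/mol between the two chairs.
K = exp(ΔG/RT) with R = 1.987×10⁻³ kcal mol⁻¹ K⁻¹ and T = 310 K gives K ≈ 1.36.

K ≈ 1.36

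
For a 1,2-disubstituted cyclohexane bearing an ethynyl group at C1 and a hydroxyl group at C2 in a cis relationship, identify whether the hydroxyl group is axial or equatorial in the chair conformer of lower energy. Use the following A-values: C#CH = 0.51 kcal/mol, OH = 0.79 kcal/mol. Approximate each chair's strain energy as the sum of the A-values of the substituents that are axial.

C1 and C2 have opposite parity, so for the cis isomer the two substituents are one axial and one equatorial in each chair.
Chair I (ethynyl axial, hydroxyl equatorial): E = 0.51 kcal/mol.
Chair II (ethynyl equatorial, hydroxyl axial): E = 0.79 kcal/mol.
Chair I is the more stable (lower-energy) conformer, and in that chair the hydroxyl group is equatorial.

equatorial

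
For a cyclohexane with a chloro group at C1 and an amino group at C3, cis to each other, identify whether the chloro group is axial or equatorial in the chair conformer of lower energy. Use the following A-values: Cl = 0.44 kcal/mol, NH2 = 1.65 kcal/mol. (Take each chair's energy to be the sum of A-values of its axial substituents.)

C1 and C3 have the same parity, so for the cis isomer the two substituents are e,e in one chair and a,a in the other.
Chair I (chloro axial, amino axial): E = 2.09 kcal/mol.
Chair II (chloro equatorial, amino equatorial): E = 0.00 kcal/mol.
Chair II is the more stable (lower-energy) conformer, and in that chair the chloro group is equatorial.

equatorial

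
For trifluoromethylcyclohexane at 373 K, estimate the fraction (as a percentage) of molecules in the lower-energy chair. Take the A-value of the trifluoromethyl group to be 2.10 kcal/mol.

One chair has the trifluoromethyl group axial (E = 2.10 kcal/mol) and the other has it equatorial (E = 0).
ΔG = 2.10 kcal/mol between the two chairs.
K = exp(ΔG/RT) with R = 1.987×10⁻³ kcal mol⁻¹ K⁻¹ and T = 373 K gives K ≈ 17.
Fraction in the lower-energy chair = K/(K+1) = 94.4%.

94.4%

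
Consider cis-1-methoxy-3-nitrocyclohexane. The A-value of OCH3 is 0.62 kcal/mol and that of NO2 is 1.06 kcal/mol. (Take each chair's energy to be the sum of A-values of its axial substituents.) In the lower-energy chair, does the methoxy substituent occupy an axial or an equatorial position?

C1 and C3 have the same parity, so for the cis isomer the two substituents are e,e in one chair and a,a in the other.
Chair I (methoxy axial, nitro axial): E = 1.68 kcal/mol.
Chair II (methoxy equatorial, nitro equatorial): E = 0.00 kcal/mol.
Chair II is the more stable (lower-energy) conformer, and in that chair the methoxy group is equatorial.

equatorial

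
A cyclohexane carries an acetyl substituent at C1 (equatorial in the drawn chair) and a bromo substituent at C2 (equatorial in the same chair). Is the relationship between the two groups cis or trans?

C1 and C2 have opposite parity, so their axial bonds point in opposite directions.
With opposite-parity carbons, two substituents on the same face are one axial and one equatorial; opposite faces give both axial or both equatorial.
Here the groups are equatorial/equatorial → opposite face → trans.

trans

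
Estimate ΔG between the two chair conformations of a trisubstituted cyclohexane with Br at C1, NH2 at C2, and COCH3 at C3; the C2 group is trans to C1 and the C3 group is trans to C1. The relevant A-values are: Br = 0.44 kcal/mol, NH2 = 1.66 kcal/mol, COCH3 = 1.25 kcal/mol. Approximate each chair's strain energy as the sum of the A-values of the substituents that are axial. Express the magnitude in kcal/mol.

0.85 kcal/mol

Chair I (bromo axial, amino axial, acetyl equatorial): E = 2.10 kcal/mol.
Chair II (bromo equatorial, amino equatorial, acetyl axial): E = 1.25 kcal/mol.
ΔE = 2.10 − 1.25 = 0.85 kcal/mol; chair II is more stable.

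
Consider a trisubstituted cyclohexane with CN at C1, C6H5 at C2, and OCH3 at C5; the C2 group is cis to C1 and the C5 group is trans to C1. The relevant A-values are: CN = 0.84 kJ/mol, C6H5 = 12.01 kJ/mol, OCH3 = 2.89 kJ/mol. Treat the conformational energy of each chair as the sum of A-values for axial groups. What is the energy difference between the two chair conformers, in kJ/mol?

14.06 kJ/mol

Chair I (cyano axial, phenyl equatorial, methoxy equatorial): E = 0.84 kJ/mol.
Chair II (cyano equatorial, phenyl axial, methoxy axial): E = 14.90 kJ/mol.
ΔE = 14.90 − 0.84 = 14.06 kJ/mol; chair I is more stable.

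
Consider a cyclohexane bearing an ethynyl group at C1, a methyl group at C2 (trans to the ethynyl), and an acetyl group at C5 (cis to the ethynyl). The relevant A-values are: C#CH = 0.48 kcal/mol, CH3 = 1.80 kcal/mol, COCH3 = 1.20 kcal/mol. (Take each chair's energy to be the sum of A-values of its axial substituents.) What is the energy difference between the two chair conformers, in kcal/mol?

3.48 kcal/mol

Chair I (ethynyl axial, methyl axial, acetyl axial): E = 3.48 kcal/mol.
Chair II (ethynyl equatorial, methyl equatorial, acetyl equatorial): E = 0.00 kcal/mol.
ΔE = 3.48 − 0.00 = 3.48 kcal/mol; chair II is more stable.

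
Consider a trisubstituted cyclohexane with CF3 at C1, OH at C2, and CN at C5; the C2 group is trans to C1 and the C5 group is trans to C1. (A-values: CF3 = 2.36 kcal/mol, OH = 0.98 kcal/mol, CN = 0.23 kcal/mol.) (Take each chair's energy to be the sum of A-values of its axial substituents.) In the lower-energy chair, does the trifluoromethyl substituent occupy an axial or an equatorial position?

Chair I (trifluoromethyl axial, hydroxyl axial, cyano equatorial): E = 3.34 kcal/mol.
Chair II (trifluoromethyl equatorial, hydroxyl equatorial, cyano axial): E = 0.23 kcal/mol.
Chair II is the more stable (lower-energy) conformer, and in that chair the trifluoromethyl group is equatorial.

equatorial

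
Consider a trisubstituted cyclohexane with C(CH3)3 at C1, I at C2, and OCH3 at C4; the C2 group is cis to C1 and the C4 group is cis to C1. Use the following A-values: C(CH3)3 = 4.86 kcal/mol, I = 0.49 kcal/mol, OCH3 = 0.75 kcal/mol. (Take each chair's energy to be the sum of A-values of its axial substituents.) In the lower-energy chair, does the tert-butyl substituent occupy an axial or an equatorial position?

equatorial

Chair I (tert-butyl axial, iodo equatorial, methoxy equatorial): E = 4.86 kcal/mol.
Chair II (tert-butyl equatorial, iodo axial, methoxy axial): E = 1.24 kcal/mol.
Chair II is the more stable (lower-energy) conformer, and in that chair the tert-butyl group is equatorial.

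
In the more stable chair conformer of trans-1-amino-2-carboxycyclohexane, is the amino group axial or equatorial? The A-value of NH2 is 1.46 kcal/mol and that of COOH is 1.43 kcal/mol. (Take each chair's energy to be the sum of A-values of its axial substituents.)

equatorial

C1 and C2 have opposite parity, so for the trans isomer the two substituents are e,e in one chair and a,a in the other.
Chair I (amino axial, carboxyl axial): E = 2.89 kcal/mol.
Chair II (amino equatorial, carboxyl equatorial): E = 0.00 kcal/mol.
Chair II is the more stable (lower-energy) conformer, and in that chair the amino group is equatorial.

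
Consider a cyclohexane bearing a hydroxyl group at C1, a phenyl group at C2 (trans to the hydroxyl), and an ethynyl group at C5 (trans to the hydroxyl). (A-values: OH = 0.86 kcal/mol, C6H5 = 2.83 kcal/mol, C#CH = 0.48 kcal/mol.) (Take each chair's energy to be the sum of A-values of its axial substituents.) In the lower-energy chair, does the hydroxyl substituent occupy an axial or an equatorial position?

equatorial

Chair I (hydroxyl axial, phenyl axial, ethynyl equatorial): E = 3.69 kcal/mol.
Chair II (hydroxyl equatorial, phenyl equatorial, ethynyl axial): E = 0.48 kcal/mol.
Chair II is the more stable (lower-energy) conformer, and in that chair the hydroxyl group is equatorial.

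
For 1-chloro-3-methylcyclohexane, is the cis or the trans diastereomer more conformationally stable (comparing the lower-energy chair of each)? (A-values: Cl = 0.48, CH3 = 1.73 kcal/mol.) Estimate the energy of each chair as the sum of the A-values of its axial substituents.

cis

At 1,3 positions (parity same): cis → (e,e or a,a); trans → (a,e or e,a).
Best chair for cis: E = 0.00 kcal/mol; best chair for trans: E = 0.48 kcal/mol.
The cis isomer is lower by 0.48 kcal/mol.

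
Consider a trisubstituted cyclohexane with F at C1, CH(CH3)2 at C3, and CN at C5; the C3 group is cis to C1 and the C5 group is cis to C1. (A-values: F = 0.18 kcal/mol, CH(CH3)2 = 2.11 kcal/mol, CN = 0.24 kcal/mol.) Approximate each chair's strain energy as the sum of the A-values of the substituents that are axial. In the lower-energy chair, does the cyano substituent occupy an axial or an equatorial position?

equatorial

Chair I (fluoro axial, isopropyl axial, cyano axial): E = 2.53 kcal/mol.
Chair II (fluoro equatorial, isopropyl equatorial, cyano equatorial): E = 0.00 kcal/mol.
Chair II is the more stable (lower-energy) conformer, and in that chair the cyano group is equatorial.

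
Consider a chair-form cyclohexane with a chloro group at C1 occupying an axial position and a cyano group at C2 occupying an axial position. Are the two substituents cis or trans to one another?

C1 and C2 have opposite parity, so their axial bonds point in opposite directions.
With opposite-parity carbons, two substituents on the same face are one axial and one equatorial; opposite faces give both axial or both equatorial.
Here the groups are axial/axial → opposite face → trans.

trans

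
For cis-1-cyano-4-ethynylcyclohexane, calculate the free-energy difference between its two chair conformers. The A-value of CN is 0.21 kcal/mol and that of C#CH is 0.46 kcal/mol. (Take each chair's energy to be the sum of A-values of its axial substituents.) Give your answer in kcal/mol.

C1 and C4 have opposite parity, so for the cis isomer the two substituents are one axial and one equatorial in each chair.
Chair I (cyano axial, ethynyl equatorial): E = 0.21 kcal/mol.
Chair II (cyano equatorial, ethynyl axial): E = 0.46 kcal/mol.
ΔE = 0.46 − 0.21 = 0.25 kcal/mol; chair I is more stable.

0.25 kcal/mol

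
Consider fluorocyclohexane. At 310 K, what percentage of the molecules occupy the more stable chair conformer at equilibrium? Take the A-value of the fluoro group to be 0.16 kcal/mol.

One chair has the fluoro group axial (E = 0.16 kcal/mol) and the other has it equatorial (E = 0).
ΔG = 0.16 kcal/mol between the two chairs.
K = exp(ΔG/RT) with R = 1.987×10⁻³ kcal mol⁻¹ K⁻¹ and T = 310 K gives K ≈ 1.3.
Fraction in the lower-energy chair = K/(K+1) = 56.5%.

56.5%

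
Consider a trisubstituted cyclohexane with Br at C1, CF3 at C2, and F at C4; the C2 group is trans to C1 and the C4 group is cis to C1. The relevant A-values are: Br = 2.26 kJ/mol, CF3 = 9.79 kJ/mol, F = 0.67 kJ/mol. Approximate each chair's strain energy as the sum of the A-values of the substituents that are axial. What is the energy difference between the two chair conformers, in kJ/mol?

11.38 kJ/mol

Chair I (bromo axial, trifluoromethyl axial, fluoro equatorial): E = 12.05 kJ/mol.
Chair II (bromo equatorial, trifluoromethyl equatorial, fluoro axial): E = 0.67 kJ/mol.
ΔE = 12.05 − 0.67 = 11.38 kJ/mol; chair II is more stable.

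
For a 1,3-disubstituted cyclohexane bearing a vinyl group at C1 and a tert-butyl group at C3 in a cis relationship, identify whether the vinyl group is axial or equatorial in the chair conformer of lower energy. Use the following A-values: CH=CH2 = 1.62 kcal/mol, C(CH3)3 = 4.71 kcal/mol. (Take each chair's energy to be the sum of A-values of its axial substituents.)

C1 and C3 have the same parity, so for the cis isomer the two substituents are e,e in one chair and a,a in the other.
Chair I (vinyl axial, tert-butyl axial): E = 6.33 kcal/mol.
Chair II (vinyl equatorial, tert-butyl equatorial): E = 0.00 kcal/mol.
Chair II is the more stable (lower-energy) conformer, and in that chair the vinyl group is equatorial.

equatorial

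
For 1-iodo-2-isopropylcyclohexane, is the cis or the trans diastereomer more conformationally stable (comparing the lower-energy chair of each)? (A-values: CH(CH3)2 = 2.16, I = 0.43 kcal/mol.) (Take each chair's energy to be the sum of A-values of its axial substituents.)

trans

At 1,2 positions (parity opposite): cis → (a,e or e,a); trans → (e,e or a,a).
Best chair for cis: E = 0.43 kcal/mol; best chair for trans: E = 0.00 kcal/mol.
The trans isomer is lower by 0.43 kcal/mol.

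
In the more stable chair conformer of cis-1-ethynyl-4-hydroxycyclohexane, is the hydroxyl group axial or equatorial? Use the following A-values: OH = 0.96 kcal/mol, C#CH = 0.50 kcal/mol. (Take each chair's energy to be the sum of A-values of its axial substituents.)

equatorial

C1 and C4 have opposite parity, so for the cis isomer the two substituents are one axial and one equatorial in each chair.
Chair I (hydroxyl axial, ethynyl equatorial): E = 0.96 kcal/mol.
Chair II (hydroxyl equatorial, ethynyl axial): E = 0.50 kcal/mol.
Chair II is the more stable (lower-energy) conformer, and in that chair the hydroxyl group is equatorial.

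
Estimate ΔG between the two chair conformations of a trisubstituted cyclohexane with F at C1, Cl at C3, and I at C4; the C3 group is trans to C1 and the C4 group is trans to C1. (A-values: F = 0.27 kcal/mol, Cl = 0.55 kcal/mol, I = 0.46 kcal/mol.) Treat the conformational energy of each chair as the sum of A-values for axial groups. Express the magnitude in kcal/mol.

0.18 kcal/mol

Chair I (fluoro axial, chloro equatorial, iodo axial): E = 0.73 kcal/mol.
Chair II (fluoro equatorial, chloro axial, iodo equatorial): E = 0.55 kcal/mol.
ΔE = 0.73 − 0.55 = 0.18 kcal/mol; chair II is more stable.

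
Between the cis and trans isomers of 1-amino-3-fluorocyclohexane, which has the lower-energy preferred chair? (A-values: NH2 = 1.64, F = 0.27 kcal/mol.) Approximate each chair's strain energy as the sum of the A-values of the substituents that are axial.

At 1,3 positions (parity same): cis → (e,e or a,a); trans → (a,e or e,a).
Best chair for cis: E = 0.00 kcal/mol; best chair for trans: E = 0.27 kcal/mol.
The cis isomer is lower by 0.27 kcal/mol.

cis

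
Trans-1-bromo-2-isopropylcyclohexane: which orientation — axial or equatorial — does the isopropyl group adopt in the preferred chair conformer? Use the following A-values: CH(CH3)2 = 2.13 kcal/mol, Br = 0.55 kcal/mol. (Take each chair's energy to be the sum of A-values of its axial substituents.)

equatorial

C1 and C2 have opposite parity, so for the trans isomer the two substituents are e,e in one chair and a,a in the other.
Chair I (isopropyl axial, bromo axial): E = 2.68 kcal/mol.
Chair II (isopropyl equatorial, bromo equatorial): E = 0.00 kcal/mol.
Chair II is the more stable (lower-energy) conformer, and in that chair the isopropyl group is equatorial.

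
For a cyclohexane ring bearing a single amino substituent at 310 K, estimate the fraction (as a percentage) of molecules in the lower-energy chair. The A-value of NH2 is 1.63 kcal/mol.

One chair has the amino group axial (E = 1.63 kcal/mol) and the other has it equatorial (E = 0).
ΔG = 1.63 kcal/mol between the two chairs.
K = exp(ΔG/RT) with R = 1.987×10⁻³ kcal mol⁻¹ K⁻¹ and T = 310 K gives K ≈ 14.1.
Fraction in the lower-energy chair = K/(K+1) = 93.4%.

93.4%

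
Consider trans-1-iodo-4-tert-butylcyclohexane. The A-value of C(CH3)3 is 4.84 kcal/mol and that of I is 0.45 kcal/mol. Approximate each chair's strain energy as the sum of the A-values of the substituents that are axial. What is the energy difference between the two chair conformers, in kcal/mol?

5.29 kcal/mol

C1 and C4 have opposite parity, so for the trans isomer the two substituents are e,e in one chair and a,a in the other.
Chair I (tert-butyl axial, iodo axial): E = 5.29 kcal/mol.
Chair II (tert-butyl equatorial, iodo equatorial): E = 0.00 kcal/mol.
ΔE = 5.29 − 0.00 = 5.29 kcal/mol; chair II is more stable.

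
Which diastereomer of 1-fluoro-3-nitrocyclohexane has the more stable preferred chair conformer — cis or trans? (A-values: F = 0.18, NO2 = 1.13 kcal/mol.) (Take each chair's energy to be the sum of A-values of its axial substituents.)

cis

At 1,3 positions (parity same): cis → (e,e or a,a); trans → (a,e or e,a).
Best chair for cis: E = 0.00 kcal/mol; best chair for trans: E = 0.18 kcal/mol.
The cis isomer is lower by 0.18 kcal/mol.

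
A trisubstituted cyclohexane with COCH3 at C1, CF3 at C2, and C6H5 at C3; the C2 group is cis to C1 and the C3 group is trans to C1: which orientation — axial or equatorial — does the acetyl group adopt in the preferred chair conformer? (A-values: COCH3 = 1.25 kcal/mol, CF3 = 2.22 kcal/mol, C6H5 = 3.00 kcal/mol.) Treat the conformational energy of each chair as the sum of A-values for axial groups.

axial

Chair I (acetyl axial, trifluoromethyl equatorial, phenyl equatorial): E = 1.25 kcal/mol.
Chair II (acetyl equatorial, trifluoromethyl axial, phenyl axial): E = 5.22 kcal/mol.
Chair I is the more stable (lower-energy) conformer, and in that chair the acetyl group is axial.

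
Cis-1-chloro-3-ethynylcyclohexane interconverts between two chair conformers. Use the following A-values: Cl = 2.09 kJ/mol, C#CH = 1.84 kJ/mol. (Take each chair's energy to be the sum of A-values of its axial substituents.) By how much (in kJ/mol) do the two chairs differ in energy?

3.93 kJ/mol

C1 and C3 have the same parity, so for the cis isomer the two substituents are e,e in one chair and a,a in the other.
Chair I (chloro axial, ethynyl axial): E = 3.93 kJ/mol.
Chair II (chloro equatorial, ethynyl equatorial): E = 0.00 kJ/mol.
ΔE = 3.93 − 0.00 = 3.93 kJ/mol; chair II is more stable.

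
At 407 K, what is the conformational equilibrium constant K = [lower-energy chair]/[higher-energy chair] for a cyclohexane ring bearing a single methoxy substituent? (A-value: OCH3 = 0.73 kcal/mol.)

K ≈ 2.47

One chair has the methoxy group axial (E = 0.73 kcal/mol) and the other has it equatorial (E = 0).
ΔG = 0.73 kcal/mol between the two chairs.
K = exp(ΔG/RT) with R = 1.987×10⁻³ kcal mol⁻¹ K⁻¹ and T = 407 K gives K ≈ 2.47.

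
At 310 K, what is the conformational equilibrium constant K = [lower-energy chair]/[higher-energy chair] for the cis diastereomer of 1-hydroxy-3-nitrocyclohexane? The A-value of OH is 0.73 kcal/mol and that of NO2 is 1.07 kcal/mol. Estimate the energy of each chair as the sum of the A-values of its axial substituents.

C1 and C3 have the same parity, so for the cis isomer the two substituents are e,e in one chair and a,a in the other.
Chair I (hydroxyl axial, nitro axial): E = 1.80 kcal/mol; chair II (hydroxyl equatorial, nitro equatorial): E = 0.00 kcal/mol.
ΔG = 1.80 kcal/mol between the two chairs.
K = exp(ΔG/RT) with R = 1.987×10⁻³ kcal mol⁻¹ K⁻¹ and T = 310 K gives K ≈ 18.6.

K ≈ 18.6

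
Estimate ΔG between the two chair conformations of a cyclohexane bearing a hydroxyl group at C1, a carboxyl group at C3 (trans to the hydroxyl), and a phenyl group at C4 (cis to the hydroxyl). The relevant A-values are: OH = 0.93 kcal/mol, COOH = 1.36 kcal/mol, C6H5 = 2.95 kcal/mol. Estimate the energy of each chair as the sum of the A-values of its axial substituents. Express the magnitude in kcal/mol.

3.38 kcal/mol

Chair I (hydroxyl axial, carboxyl equatorial, phenyl equatorial): E = 0.93 kcal/mol.
Chair II (hydroxyl equatorial, carboxyl axial, phenyl axial): E = 4.31 kcal/mol.
ΔE = 4.31 − 0.93 = 3.38 kcal/mol; chair I is more stable.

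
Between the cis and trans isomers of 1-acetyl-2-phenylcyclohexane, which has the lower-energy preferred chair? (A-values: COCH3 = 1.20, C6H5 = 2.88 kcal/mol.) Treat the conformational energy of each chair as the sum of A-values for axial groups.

trans

At 1,2 positions (parity opposite): cis → (a,e or e,a); trans → (e,e or a,a).
Best chair for cis: E = 1.20 kcal/mol; best chair for trans: E = 0.00 kcal/mol.
The trans isomer is lower by 1.20 kcal/mol.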